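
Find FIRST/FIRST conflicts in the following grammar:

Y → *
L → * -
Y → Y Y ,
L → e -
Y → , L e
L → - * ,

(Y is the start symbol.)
A FIRST/FIRST conflict occurs when two productions N → α and N → β for the same non-terminal have FIRST(α) ∩ FIRST(β) ≠ ∅ (with ε ∈ FIRST of a nullable right-hand side, so two nullable alternatives also conflict).

FIRST sets of the non-terminals at (or reachable through a nullable prefix from) the front of some alternative:
  FIRST(Y) = { '*', ',' }

Productions for Y:
  Y → *: FIRST = { '*' }
  Y → Y Y ,: FIRST = { '*', ',' }
  Y → , L e: FIRST = { ',' }
Productions for L:
  L → * -: FIRST = { '*' }
  L → e -: FIRST = { 'e' }
  L → - * ,: FIRST = { '-' }

Conflict for Y: Y → * and Y → Y Y ,
  Overlap: { '*' }
Conflict for Y: Y → Y Y , and Y → , L e
  Overlap: { ',' }

Answer: Yes. Y → '*' / Y → Y Y ',' on { '*' }; Y → Y Y ',' / Y → ',' L e on { ',' }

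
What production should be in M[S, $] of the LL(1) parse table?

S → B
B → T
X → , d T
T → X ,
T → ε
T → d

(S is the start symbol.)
S → B

To find M[S, $], we find productions for S where $ is in the predict set (PREDICT(N → α) = (FIRST(α) \ {ε}) ∪ (FOLLOW(N) if α ⇒* ε)).

Relevant sets:
  FIRST(B) = { ',', 'd', ε }
  FOLLOW(S) = { $ }

S → B: PREDICT = { $, ',', 'd' }
  $ is in predict set, so this production goes in M[S, $]

M[S, $] = S → B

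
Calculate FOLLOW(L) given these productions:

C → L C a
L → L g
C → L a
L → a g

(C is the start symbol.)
To compute FOLLOW(L), find every occurrence of L on a right-hand side N → α L β: add FIRST(β) \ {ε}, and if β is empty or nullable also add FOLLOW(N). Iterate to a fixed point.

In C → L C a: L is followed by C a, add FIRST(C a) \ {ε} = { 'a' }
In L → L g: L is followed by g, add FIRST(g) \ {ε} = { 'g' }
In C → L a: L is followed by a, add FIRST(a) \ {ε} = { 'a' }

Taking the union: FOLLOW(L) = { 'a', 'g' }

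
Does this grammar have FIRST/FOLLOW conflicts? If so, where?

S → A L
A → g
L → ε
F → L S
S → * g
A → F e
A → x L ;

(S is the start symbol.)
No FIRST/FOLLOW conflicts.

A FIRST/FOLLOW conflict occurs when a non-terminal N has a nullable alternative N → β (β ⇒* ε) and another alternative N → α with FIRST(α) ∩ FOLLOW(N) ≠ ∅: on such a lookahead the parser cannot decide between expanding α and letting N vanish via β.

Nullable non-terminals: L.
L has a nullable alternative but only one production, so nothing to check.

A, F, S have no nullable alternative, so no FIRST/FOLLOW check is needed there.

No FIRST/FOLLOW conflicts found.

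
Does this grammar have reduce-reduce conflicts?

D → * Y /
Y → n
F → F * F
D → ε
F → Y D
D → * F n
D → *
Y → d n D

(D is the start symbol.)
Augment with D' → D and build the canonical LR(0) collection (I0 = CLOSURE({[D' → . D]}), then GOTO on every symbol after a dot until no new states appear). It has 15 states:
  I0: { [D → . * F n], [D → . * Y /], [D → . *], [D → .], [D' → . D] }  — shift, reduce
  I1: { [D → * . F n], [D → * . Y /], [D → * .], [F → . F * F], [F → . Y D], [Y → . d n D], [Y → . n] }  — shift, reduce
  I2: { [D' → D .] }  — accept
  I3: { [D → * F . n], [F → F . * F] }  — shift
  I4: { [D → * Y . /], [D → . * F n], [D → . * Y /], [D → . *], [D → .], [F → Y . D] }  — shift, reduce
  I5: { [Y → d . n D] }  — shift
  I6: { [Y → n .] }  — reduce
  I7: { [D → . * F n], [D → . * Y /], [D → . *], [D → .], [Y → d n . D] }  — shift, reduce
  I8: { [Y → d n D .] }  — reduce
  I9: { [D → * Y / .] }  — reduce
  I10: { [F → Y D .] }  — reduce
  I11: { [F → . F * F], [F → . Y D], [F → F * . F], [Y → . d n D], [Y → . n] }  — shift
  I12: { [D → * F n .] }  — reduce
  I13: { [F → F * F .], [F → F . * F] }  — shift, reduce
  I14: { [D → . * F n], [D → . * Y /], [D → . *], [D → .], [F → Y . D] }  — shift, reduce

No state contains more than one complete item.

Answer: No reduce-reduce conflicts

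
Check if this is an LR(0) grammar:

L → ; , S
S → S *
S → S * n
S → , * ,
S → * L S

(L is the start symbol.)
Augment with L' → L and build the canonical LR(0) collection (I0 = CLOSURE({[L' → . L]}), then GOTO on every symbol after a dot until no new states appear). It has 13 states:
  I0: { [L → . ; , S], [L' → . L] }  — shift
  I1: { [L → ; . , S] }  — shift
  I2: { [L' → L .] }  — accept
  I3: { [L → ; , . S], [S → . * L S], [S → . , * ,], [S → . S * n], [S → . S *] }  — shift
  I4: { [L → . ; , S], [S → * . L S] }  — shift
  I5: { [S → , . * ,] }  — shift
  I6: { [L → ; , S .], [S → S . * n], [S → S . *] }  — shift, reduce
  I7: { [S → S * . n], [S → S * .] }  — shift, reduce
  I8: { [S → S * n .] }  — reduce
  I9: { [S → , * . ,] }  — shift
  I10: { [S → , * , .] }  — reduce
  I11: { [S → * L . S], [S → . * L S], [S → . , * ,], [S → . S * n], [S → . S *] }  — shift
  I12: { [S → * L S .], [S → S . * n], [S → S . *] }  — shift, reduce

Conflict in state I6:
  Shift-reduce conflict between [L → ; , S .] and [S → S . *]
So the grammar is NOT LR(0).

Answer: No. Shift-reduce conflict between [L → ; , S .] and [S → S . *]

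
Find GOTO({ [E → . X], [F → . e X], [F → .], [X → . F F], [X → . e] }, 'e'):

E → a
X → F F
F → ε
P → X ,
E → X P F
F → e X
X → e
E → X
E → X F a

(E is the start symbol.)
GOTO(I, 'e') = CLOSURE({ [A → αX.β] : [A → α.Xβ] ∈ I, X = 'e' })

Items with dot before 'e', with the dot advanced:
  [F → . e X] → [F → e . X]
  [X → . e] → [X → e .]
Closure of the advanced items:
  [F → e . X] has the dot before X: add [X → . F F], [X → . e]
  [X → . F F] has the dot before F: add [F → .], [F → . e X]

GOTO = { [F → . e X], [F → .], [F → e . X], [X → . F F], [X → . e], [X → e .] }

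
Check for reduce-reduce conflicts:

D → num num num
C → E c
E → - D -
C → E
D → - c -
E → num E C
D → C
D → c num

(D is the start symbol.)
No reduce-reduce conflicts

Augment with D' → D and build the canonical LR(0) collection (I0 = CLOSURE({[D' → . D]}), then GOTO on every symbol after a dot until no new states appear). It has 19 states:
  I0: { [C → . E c], [C → . E], [D → . - c -], [D → . C], [D → . c num], [D → . num num num], [D' → . D], [E → . - D -], [E → . num E C] }  — shift
  I1: { [C → . E c], [C → . E], [D → - . c -], [D → . - c -], [D → . C], [D → . c num], [D → . num num num], [E → - . D -], [E → . - D -], [E → . num E C] }  — shift
  I2: { [D → C .] }  — reduce
  I3: { [D' → D .] }  — accept
  I4: { [C → E . c], [C → E .] }  — shift, reduce
  I5: { [D → c . num] }  — shift
  I6: { [D → num . num num], [E → . - D -], [E → . num E C], [E → num . E C] }  — shift
  I7: { [C → . E c], [C → . E], [D → . - c -], [D → . C], [D → . c num], [D → . num num num], [E → - . D -], [E → . - D -], [E → . num E C] }  — shift
  I8: { [C → . E c], [C → . E], [E → . - D -], [E → . num E C], [E → num E . C] }  — shift
  I9: { [D → num num . num], [E → . - D -], [E → . num E C], [E → num . E C] }  — shift
  I10: { [D → num num num .], [E → . - D -], [E → . num E C], [E → num . E C] }  — shift, reduce
  I11: { [E → . - D -], [E → . num E C], [E → num . E C] }  — shift
  I12: { [E → num E C .] }  — reduce
  I13: { [E → - D . -] }  — shift
  I14: { [E → - D - .] }  — reduce
  I15: { [D → c num .] }  — reduce
  I16: { [C → E c .] }  — reduce
  I17: { [D → - c . -], [D → c . num] }  — shift
  I18: { [D → - c - .] }  — reduce

No state contains more than one complete item.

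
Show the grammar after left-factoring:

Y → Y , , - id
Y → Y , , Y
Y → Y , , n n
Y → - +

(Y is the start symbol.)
Left-factoring transforms A → αβ₁ | αβ₂ into A → αA' and A' → β₁ | β₂
(α is the longest common prefix among the alternatives). Repeat until
no nonterminal has two alternatives with a common prefix.

Round 1: Y has alternatives sharing prefix 'Y , ,'. Introduce Y': Y → Y , , Y'
  Add: Y' → - id
  Add: Y' → Y
  Add: Y' → n n

No remaining common prefixes — done.

Resulting grammar:
Y → Y , , Y'
Y' → - id
Y' → Y
Y' → n n
Y → - +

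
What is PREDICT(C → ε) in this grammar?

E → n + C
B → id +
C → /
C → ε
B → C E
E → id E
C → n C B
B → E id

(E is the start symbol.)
{ $, '/', 'id', 'n' }

PREDICT(C → ε) = (FIRST(RHS) \ {ε}) ∪ (FOLLOW(C) if ε ∈ FIRST(RHS), i.e. RHS ⇒* ε)
The right-hand side is ε (FIRST(ε) = { ε }), so the predict set is FOLLOW(C) = { $, '/', 'id', 'n' }
PREDICT(C → ε) = { $, '/', 'id', 'n' }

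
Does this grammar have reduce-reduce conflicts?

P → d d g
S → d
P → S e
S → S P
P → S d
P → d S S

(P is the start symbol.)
A reduce-reduce conflict occurs when an LR(0) state has two complete items [A → α .] and [B → β .] — both call for a reduction, and with no lookahead the parser cannot choose between them.

Augment with P' → P and build the canonical LR(0) collection (I0 = CLOSURE({[P' → . P]}), then GOTO on every symbol after a dot until no new states appear). It has 11 states:
  I0: { [P → . S d], [P → . S e], [P → . d S S], [P → . d d g], [P' → . P], [S → . S P], [S → . d] }  — shift
  I1: { [P' → P .] }  — accept
  I2: { [P → . S d], [P → . S e], [P → . d S S], [P → . d d g], [P → S . d], [P → S . e], [S → . S P], [S → . d], [S → S . P] }  — shift
  I3: { [P → d . S S], [P → d . d g], [S → . S P], [S → . d], [S → d .] }  — shift, reduce
  I4: { [P → . S d], [P → . S e], [P → . d S S], [P → . d d g], [P → d S . S], [S → . S P], [S → . d], [S → S . P] }  — shift
  I5: { [P → d d . g], [S → d .] }  — shift, reduce
  I6: { [P → d d g .] }  — reduce
  I7: { [S → S P .] }  — reduce
  I8: { [P → . S d], [P → . S e], [P → . d S S], [P → . d d g], [P → S . d], [P → S . e], [P → d S S .], [S → . S P], [S → . d], [S → S . P] }  — shift, reduce
  I9: { [P → S d .], [P → d . S S], [P → d . d g], [S → . S P], [S → . d], [S → d .] }  — shift, 2 reduces
  I10: { [P → S e .] }  — reduce

I9 contains complete items [P → S d .], [S → d .] — reduce-reduce conflict.

Answer: Yes — I9: [P → S d .] vs [S → d .]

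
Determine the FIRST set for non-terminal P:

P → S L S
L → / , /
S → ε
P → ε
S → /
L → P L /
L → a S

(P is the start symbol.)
To compute FIRST(P), examine every production with P on the left-hand side, reading each right-hand side left to right until a non-nullable symbol is reached.

FIRST sets of the other non-terminals involved (by the same procedure, iterated to a fixed point):
  FIRST(S) = { '/', ε }
  FIRST(L) = { '/', 'a' }

From P → S L S:
  - S is a non-terminal: add FIRST(S) \ {ε} = { '/' }
    S is nullable, so continue to the next symbol
  - L is a non-terminal: add FIRST(L) \ {ε} = { '/', 'a' }
    L is not nullable, so stop
From P → ε:
  - ε-production, so ε ∈ FIRST(P)

Collecting: FIRST(P) = { '/', 'a', ε }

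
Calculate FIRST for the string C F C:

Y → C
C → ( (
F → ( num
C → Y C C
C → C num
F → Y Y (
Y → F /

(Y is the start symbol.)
FIRST sets of the non-terminals involved (from the grammar, by fixed-point iteration):
  FIRST(C) = { '(' }

To compute FIRST(C F C), process the symbols left to right:
Symbol C is a non-terminal. Add FIRST(C) \ {ε} = { '(' }
C is not nullable (ε ∉ FIRST(C)), so stop here.
FIRST(C F C) = { '(' }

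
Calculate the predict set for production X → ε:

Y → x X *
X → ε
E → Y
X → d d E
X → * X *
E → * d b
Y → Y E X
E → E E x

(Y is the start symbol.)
{ $, '*', 'd', 'x' }

PREDICT(X → ε) = (FIRST(RHS) \ {ε}) ∪ (FOLLOW(X) if ε ∈ FIRST(RHS), i.e. RHS ⇒* ε)
The right-hand side is ε (FIRST(ε) = { ε }), so the predict set is FOLLOW(X) = { $, '*', 'd', 'x' }
PREDICT(X → ε) = { $, '*', 'd', 'x' }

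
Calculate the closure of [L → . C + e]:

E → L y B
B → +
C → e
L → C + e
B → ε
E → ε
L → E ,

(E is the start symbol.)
{ [C → . e], [L → . C + e] }

To compute CLOSURE, for each item [A → α.Bβ] where B is a non-terminal, add [B → .γ] for all productions B → γ; repeat for the newly added items until nothing changes.

Start with: [L → . C + e]
  [L → . C + e] has the dot before C: add [C → . e]
No further items can be added.

CLOSURE = { [C → . e], [L → . C + e] }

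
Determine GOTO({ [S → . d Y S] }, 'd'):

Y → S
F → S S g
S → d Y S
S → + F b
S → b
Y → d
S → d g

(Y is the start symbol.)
GOTO(I, 'd') = CLOSURE({ [A → αX.β] : [A → α.Xβ] ∈ I, X = 'd' })

Items with dot before 'd', with the dot advanced:
  [S → . d Y S] → [S → d . Y S]
Closure of the advanced items:
  [S → d . Y S] has the dot before Y: add [Y → . S], [Y → . d]
  [Y → . S] has the dot before S: add [S → . d Y S], [S → . + F b], [S → . b], [S → . d g]

GOTO = { [S → . + F b], [S → . b], [S → . d Y S], [S → . d g], [S → d . Y S], [Y → . S], [Y → . d] }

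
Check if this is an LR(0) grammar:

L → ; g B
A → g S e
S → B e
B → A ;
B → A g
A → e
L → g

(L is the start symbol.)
A grammar is LR(0) if no state in the canonical LR(0) collection has:
  - both a shift item (dot before a terminal) and a complete item (shift-reduce conflict), or
  - two or more complete items (reduce-reduce conflict; the accept item [L' → L .] counts as a complete item here).

Augment with L' → L and build the canonical LR(0) collection (I0 = CLOSURE({[L' → . L]}), then GOTO on every symbol after a dot until no new states appear). It has 15 states:
  I0: { [L → . ; g B], [L → . g], [L' → . L] }  — shift
  I1: { [L → ; . g B] }  — shift
  I2: { [L' → L .] }  — accept
  I3: { [L → g .] }  — reduce
  I4: { [A → . e], [A → . g S e], [B → . A ;], [B → . A g], [L → ; g . B] }  — shift
  I5: { [B → A . ;], [B → A . g] }  — shift
  I6: { [L → ; g B .] }  — reduce
  I7: { [A → e .] }  — reduce
  I8: { [A → . e], [A → . g S e], [A → g . S e], [B → . A ;], [B → . A g], [S → . B e] }  — shift
  I9: { [S → B . e] }  — shift
  I10: { [A → g S . e] }  — shift
  I11: { [A → g S e .] }  — reduce
  I12: { [S → B e .] }  — reduce
  I13: { [B → A ; .] }  — reduce
  I14: { [B → A g .] }  — reduce

Every state is either a pure shift/goto state or contains exactly one complete item and nothing to shift — no conflicts. The grammar is LR(0).

Answer: Yes, the grammar is LR(0)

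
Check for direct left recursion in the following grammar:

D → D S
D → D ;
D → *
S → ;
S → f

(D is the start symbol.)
Yes, D is left-recursive

D → D S: LEFT RECURSIVE (starts with D)
D → D ;: LEFT RECURSIVE (starts with D)
D → *: starts with '*'
S → ;: starts with ';'
S → f: starts with f

The grammar has direct left recursion on: D.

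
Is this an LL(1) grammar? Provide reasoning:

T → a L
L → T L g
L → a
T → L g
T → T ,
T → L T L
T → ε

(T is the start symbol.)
No. Predict set conflict for T: { 'a' }

Relevant sets:
  FIRST(L) = { ',', 'a' }
  FIRST(T) = { ',', 'a', ε }
  FOLLOW(T) = { $, ',', 'a' }

For T:
  PREDICT(T → a L) = { 'a' }
  PREDICT(T → L g) = { ',', 'a' }
  PREDICT(T → T ',') = { ',', 'a' }
  PREDICT(T → L T L) = { ',', 'a' }
  PREDICT(T → ε) = { $, ',', 'a' }
For L:
  PREDICT(L → T L g) = { ',', 'a' }
  PREDICT(L → a) = { 'a' }

Conflict found: Predict set conflict for T: { 'a' }
The grammar is NOT LL(1).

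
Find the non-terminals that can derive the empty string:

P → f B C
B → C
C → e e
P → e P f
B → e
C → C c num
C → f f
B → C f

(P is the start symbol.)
None

A non-terminal is nullable if it can derive ε (the empty string): either it has an ε-production, or it has a production whose right-hand side consists entirely of nullable non-terminals.

There are no ε-productions, so no non-terminal can derive ε.
No non-terminals are nullable.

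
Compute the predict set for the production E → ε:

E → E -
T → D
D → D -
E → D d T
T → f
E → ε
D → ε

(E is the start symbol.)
PREDICT(E → ε) = (FIRST(RHS) \ {ε}) ∪ (FOLLOW(E) if ε ∈ FIRST(RHS), i.e. RHS ⇒* ε)
The right-hand side is ε (FIRST(ε) = { ε }), so the predict set is FOLLOW(E) = { $, '-' }
PREDICT(E → ε) = { $, '-' }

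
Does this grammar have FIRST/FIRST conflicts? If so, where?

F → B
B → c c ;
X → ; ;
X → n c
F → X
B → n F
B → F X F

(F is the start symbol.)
A FIRST/FIRST conflict occurs when two productions N → α and N → β for the same non-terminal have FIRST(α) ∩ FIRST(β) ≠ ∅ (with ε ∈ FIRST of a nullable right-hand side, so two nullable alternatives also conflict).

FIRST sets of the non-terminals at (or reachable through a nullable prefix from) the front of some alternative:
  FIRST(B) = { ';', 'c', 'n' }
  FIRST(X) = { ';', 'n' }
  FIRST(F) = { ';', 'c', 'n' }

Productions for F:
  F → B: FIRST = { ';', 'c', 'n' }
  F → X: FIRST = { ';', 'n' }
Productions for B:
  B → c c ;: FIRST = { 'c' }
  B → n F: FIRST = { 'n' }
  B → F X F: FIRST = { ';', 'c', 'n' }
Productions for X:
  X → ; ;: FIRST = { ';' }
  X → n c: FIRST = { 'n' }

Conflict for F: F → B and F → X
  Overlap: { ';', 'n' }
Conflict for B: B → c c ; and B → F X F
  Overlap: { 'c' }
Conflict for B: B → n F and B → F X F
  Overlap: { 'n' }

Answer: Yes. F → B / F → X on { ';', 'n' }; B → c c ';' / B → F X F on { 'c' }; B → n F / B → F X F on { 'n' }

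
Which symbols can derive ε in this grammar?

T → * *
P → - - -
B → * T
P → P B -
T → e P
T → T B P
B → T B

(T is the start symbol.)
None

A non-terminal is nullable if it can derive ε (the empty string): either it has an ε-production, or it has a production whose right-hand side consists entirely of nullable non-terminals.

There are no ε-productions, so no non-terminal can derive ε.
No non-terminals are nullable.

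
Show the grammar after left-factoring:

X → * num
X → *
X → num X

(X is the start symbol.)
X → * X'
X' → num
X' → ε
X → num X

Left-factoring transforms A → αβ₁ | αβ₂ into A → αA' and A' → β₁ | β₂
(α is the longest common prefix among the alternatives). Repeat until
no nonterminal has two alternatives with a common prefix.

Round 1: X has alternatives sharing prefix '*'. Introduce X': X → * X'
  Add: X' → num
  Add: X' → ε

No remaining common prefixes — done.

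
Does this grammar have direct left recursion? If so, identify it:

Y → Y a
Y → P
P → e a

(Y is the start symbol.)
Yes, Y is left-recursive

Direct left recursion occurs when N → N α for some non-terminal N (the right-hand side begins with the left-hand side itself).

Y → Y a: LEFT RECURSIVE (starts with Y)
Y → P: starts with P
P → e a: starts with e

The grammar has direct left recursion on: Y.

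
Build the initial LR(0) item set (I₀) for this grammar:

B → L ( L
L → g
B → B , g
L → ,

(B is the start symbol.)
First, augment the grammar with B' → B
I₀ = CLOSURE({ [B' → . B] }):
  [B' → . B] has the dot before B: add [B → . L ( L], [B → . B , g]
  [B → . L ( L] has the dot before L: add [L → . g], [L → . ,]
No further items can be added.

I₀ = { [B → . B , g], [B → . L ( L], [B' → . B], [L → . ,], [L → . g] }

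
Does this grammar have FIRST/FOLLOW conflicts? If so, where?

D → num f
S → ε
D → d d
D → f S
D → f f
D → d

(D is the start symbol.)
No FIRST/FOLLOW conflicts.

Nullable non-terminals: S.
S has a nullable alternative but only one production, so nothing to check.

D has no nullable alternative, so no FIRST/FOLLOW check is needed there.

No FIRST/FOLLOW conflicts found.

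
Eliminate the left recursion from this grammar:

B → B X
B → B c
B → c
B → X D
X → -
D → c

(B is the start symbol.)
B → c B'
B → X D B'
B' → X B'
B' → c B'
B' → ε
X → -
D → c

B is directly left-recursive. The standard transformation for
  A → A α₁ | ... | A α_m | β₁ | ... | β_n
is
  A  → β₁ A' | ... | β_n A'
  A' → α₁ A' | ... | α_m A' | ε

B → c becomes B → c B'
B → X D becomes B → X D B'
B → B X becomes B' → X B'
B → B c becomes B' → c B'
Add B' → ε

Productions for other non-terminals are unchanged:
  X → -
  D → c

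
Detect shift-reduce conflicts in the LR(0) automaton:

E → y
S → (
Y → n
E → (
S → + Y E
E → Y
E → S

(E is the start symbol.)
No shift-reduce conflicts

Augment with E' → E and build the canonical LR(0) collection (I0 = CLOSURE({[E' → . E]}), then GOTO on every symbol after a dot until no new states appear). It has 10 states:
  I0: { [E → . (], [E → . S], [E → . Y], [E → . y], [E' → . E], [S → . (], [S → . + Y E], [Y → . n] }  — shift
  I1: { [E → ( .], [S → ( .] }  — 2 reduces
  I2: { [S → + . Y E], [Y → . n] }  — shift
  I3: { [E' → E .] }  — accept
  I4: { [E → S .] }  — reduce
  I5: { [E → Y .] }  — reduce
  I6: { [Y → n .] }  — reduce
  I7: { [E → y .] }  — reduce
  I8: { [E → . (], [E → . S], [E → . Y], [E → . y], [S → + Y . E], [S → . (], [S → . + Y E], [Y → . n] }  — shift
  I9: { [S → + Y E .] }  — reduce

No state contains both a complete item and a shift item.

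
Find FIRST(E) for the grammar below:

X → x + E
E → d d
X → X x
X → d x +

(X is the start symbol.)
From E → d d:
  - d is a terminal: add 'd' and stop

Collecting: FIRST(E) = { 'd' }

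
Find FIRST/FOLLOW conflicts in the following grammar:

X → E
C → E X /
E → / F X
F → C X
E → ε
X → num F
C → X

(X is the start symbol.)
Yes. X → num F with FOLLOW(X) on { 'num' }; C → E X '/' with FOLLOW(C) on { '/', 'num' }; E → '/' F X with FOLLOW(E) on { '/' }

Nullable non-terminals: C, E, F, X.
FIRST sets used below: FIRST(E) = { '/', ε }, FIRST(X) = { '/', 'num', ε }

C: nullable alternative(s) C → X; FOLLOW(C) = { $, '/', 'num' }
  C → E X /: FIRST \ {ε} = { '/', 'num' } — overlaps FOLLOW(C) on { '/', 'num' }: CONFLICT
  C → X: FIRST \ {ε} = { '/', 'num' } — this is the only nullable alternative, skip

E: nullable alternative(s) E → ε; FOLLOW(E) = { $, '/', 'num' }
  E → / F X: FIRST \ {ε} = { '/' } — overlaps FOLLOW(E) on { '/' }: CONFLICT
  E → ε: FIRST \ {ε} = { } — this is the only nullable alternative, skip
F has a nullable alternative but only one production, so nothing to check.

X: nullable alternative(s) X → E; FOLLOW(X) = { $, '/', 'num' }
  X → E: FIRST \ {ε} = { '/' } — this is the only nullable alternative, skip
  X → num F: FIRST \ {ε} = { 'num' } — overlaps FOLLOW(X) on { 'num' }: CONFLICT

So the grammar has 3 FIRST/FOLLOW conflicts (marked CONFLICT above).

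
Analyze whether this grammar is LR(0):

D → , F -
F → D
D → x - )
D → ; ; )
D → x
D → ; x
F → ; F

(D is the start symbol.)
No. Shift-reduce conflict between [D → x .] and [D → x . - )]

Augment with D' → D and build the canonical LR(0) collection (I0 = CLOSURE({[D' → . D]}), then GOTO on every symbol after a dot until no new states appear). It has 17 states:
  I0: { [D → . , F -], [D → . ; ; )], [D → . ; x], [D → . x - )], [D → . x], [D' → . D] }  — shift
  I1: { [D → , . F -], [D → . , F -], [D → . ; ; )], [D → . ; x], [D → . x - )], [D → . x], [F → . ; F], [F → . D] }  — shift
  I2: { [D → ; . ; )], [D → ; . x] }  — shift
  I3: { [D' → D .] }  — accept
  I4: { [D → x . - )], [D → x .] }  — shift, reduce
  I5: { [D → x - . )] }  — shift
  I6: { [D → x - ) .] }  — reduce
  I7: { [D → ; ; . )] }  — shift
  I8: { [D → ; x .] }  — reduce
  I9: { [D → ; ; ) .] }  — reduce
  I10: { [D → . , F -], [D → . ; ; )], [D → . ; x], [D → . x - )], [D → . x], [D → ; . ; )], [D → ; . x], [F → . ; F], [F → . D], [F → ; . F] }  — shift
  I11: { [F → D .] }  — reduce
  I12: { [D → , F . -] }  — shift
  I13: { [D → , F - .] }  — reduce
  I14: { [D → . , F -], [D → . ; ; )], [D → . ; x], [D → . x - )], [D → . x], [D → ; . ; )], [D → ; . x], [D → ; ; . )], [F → . ; F], [F → . D], [F → ; . F] }  — shift
  I15: { [F → ; F .] }  — reduce
  I16: { [D → ; x .], [D → x . - )], [D → x .] }  — shift, 2 reduces

Conflict in state I4:
  Shift-reduce conflict between [D → x .] and [D → x . - )]
So the grammar is NOT LR(0).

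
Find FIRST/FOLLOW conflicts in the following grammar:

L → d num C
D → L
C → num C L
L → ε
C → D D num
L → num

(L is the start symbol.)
A FIRST/FOLLOW conflict occurs when a non-terminal N has a nullable alternative N → β (β ⇒* ε) and another alternative N → α with FIRST(α) ∩ FOLLOW(N) ≠ ∅: on such a lookahead the parser cannot decide between expanding α and letting N vanish via β.

Nullable non-terminals: D, L.
D has a nullable alternative but only one production, so nothing to check.

L: nullable alternative(s) L → ε; FOLLOW(L) = { $, 'd', 'num' }
  L → d num C: FIRST \ {ε} = { 'd' } — overlaps FOLLOW(L) on { 'd' }: CONFLICT
  L → ε: FIRST \ {ε} = { } — this is the only nullable alternative, skip
  L → num: FIRST \ {ε} = { 'num' } — overlaps FOLLOW(L) on { 'num' }: CONFLICT

C has no nullable alternative, so no FIRST/FOLLOW check is needed there.

So the grammar has 2 FIRST/FOLLOW conflicts (marked CONFLICT above).

Answer: Yes. L → d num C with FOLLOW(L) on { 'd' }; L → num with FOLLOW(L) on { 'num' }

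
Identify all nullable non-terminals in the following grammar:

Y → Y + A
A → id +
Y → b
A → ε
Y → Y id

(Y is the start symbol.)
A non-terminal is nullable if it can derive ε (the empty string): either it has an ε-production, or it has a production whose right-hand side consists entirely of nullable non-terminals.

ε-productions: A → ε
So A is immediately nullable.
No further non-terminal can be added: every production for the remaining non-terminals contains a terminal or a non-nullable non-terminal.
Nullable = { 'A' }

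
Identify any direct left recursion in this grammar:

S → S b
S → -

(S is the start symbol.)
Yes, S is left-recursive

S → S b: LEFT RECURSIVE (starts with S)
S → -: starts with '-'

The grammar has direct left recursion on: S.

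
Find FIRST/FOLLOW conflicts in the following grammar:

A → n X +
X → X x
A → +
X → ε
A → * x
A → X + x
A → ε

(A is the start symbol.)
Yes. X → X x with FOLLOW(X) on { 'x' }

Nullable non-terminals: A, X.
FIRST sets used below: FIRST(X) = { 'x', ε }

A: nullable alternative(s) A → ε; FOLLOW(A) = { $ }
  A → n X +: FIRST \ {ε} = { 'n' } — disjoint from FOLLOW(A)
  A → +: FIRST \ {ε} = { '+' } — disjoint from FOLLOW(A)
  A → * x: FIRST \ {ε} = { '*' } — disjoint from FOLLOW(A)
  A → X + x: FIRST \ {ε} = { '+', 'x' } — disjoint from FOLLOW(A)
  A → ε: FIRST \ {ε} = { } — this is the only nullable alternative, skip

X: nullable alternative(s) X → ε; FOLLOW(X) = { '+', 'x' }
  X → X x: FIRST \ {ε} = { 'x' } — overlaps FOLLOW(X) on { 'x' }: CONFLICT
  X → ε: FIRST \ {ε} = { } — this is the only nullable alternative, skip

So the grammar has 1 FIRST/FOLLOW conflict (marked CONFLICT above).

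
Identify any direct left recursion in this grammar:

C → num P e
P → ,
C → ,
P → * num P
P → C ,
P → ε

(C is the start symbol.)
C → num P e: starts with num
P → ,: starts with ','
C → ,: starts with ','
P → * num P: starts with '*'
P → C ,: starts with C
P → ε: starts with ε

No direct left recursion found.

Answer: No direct left recursion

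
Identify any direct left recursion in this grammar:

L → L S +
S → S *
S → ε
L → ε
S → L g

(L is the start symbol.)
Direct left recursion occurs when N → N α for some non-terminal N (the right-hand side begins with the left-hand side itself).

L → L S +: LEFT RECURSIVE (starts with L)
S → S *: LEFT RECURSIVE (starts with S)
S → ε: starts with ε
L → ε: starts with ε
S → L g: starts with L

The grammar has direct left recursion on: L, S.

Answer: Yes, L, S are left-recursive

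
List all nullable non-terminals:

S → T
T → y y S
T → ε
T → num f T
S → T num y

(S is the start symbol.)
A non-terminal is nullable if it can derive ε (the empty string): either it has an ε-production, or it has a production whose right-hand side consists entirely of nullable non-terminals.

ε-productions: T → ε
So T is immediately nullable.
S → T: every symbol on the right is nullable, so S is nullable too.
Every non-terminal is now nullable.
Nullable = { 'S', 'T' }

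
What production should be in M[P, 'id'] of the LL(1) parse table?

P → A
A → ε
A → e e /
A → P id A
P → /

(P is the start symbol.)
To find M[P, 'id'], we find productions for P where 'id' is in the predict set (PREDICT(N → α) = (FIRST(α) \ {ε}) ∪ (FOLLOW(N) if α ⇒* ε)).

Relevant sets:
  FIRST(A) = { '/', 'e', 'id', ε }
  FOLLOW(P) = { $, 'id' }

P → A: PREDICT = { $, '/', 'e', 'id' }
  'id' is in predict set, so this production goes in M[P, 'id']
P → /: PREDICT = { '/' }

M[P, 'id'] = P → A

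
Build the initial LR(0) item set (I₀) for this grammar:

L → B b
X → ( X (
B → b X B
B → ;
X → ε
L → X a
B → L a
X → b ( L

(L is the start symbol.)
{ [B → . ;], [B → . L a], [B → . b X B], [L → . B b], [L → . X a], [L' → . L], [X → . ( X (], [X → . b ( L], [X → .] }

First, augment the grammar with L' → L
I₀ = CLOSURE({ [L' → . L] }):
  [L' → . L] has the dot before L: add [L → . B b], [L → . X a]
  [L → . B b] has the dot before B: add [B → . b X B], [B → . ;], [B → . L a]
  [L → . X a] has the dot before X: add [X → . ( X (], [X → .], [X → . b ( L]
No further items can be added.

I₀ = { [B → . ;], [B → . L a], [B → . b X B], [L → . B b], [L → . X a], [L' → . L], [X → . ( X (], [X → . b ( L], [X → .] }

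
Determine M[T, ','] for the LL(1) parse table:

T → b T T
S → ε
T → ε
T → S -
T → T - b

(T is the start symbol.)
Empty (error entry)

To find M[T, ','], we find productions for T where ',' is in the predict set (PREDICT(N → α) = (FIRST(α) \ {ε}) ∪ (FOLLOW(N) if α ⇒* ε)).

Relevant sets:
  FIRST(S) = { ε }
  FIRST(T) = { '-', 'b', ε }
  FOLLOW(T) = { $, '-', 'b' }

T → b T T: PREDICT = { 'b' }
T → ε: PREDICT = { $, '-', 'b' }
T → S -: PREDICT = { '-' }
T → T - b: PREDICT = { '-', 'b' }

M[T, ','] is empty (no production applies)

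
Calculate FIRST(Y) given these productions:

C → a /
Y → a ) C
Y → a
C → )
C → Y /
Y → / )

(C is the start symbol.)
To compute FIRST(Y), examine every production with Y on the left-hand side, reading each right-hand side left to right until a non-nullable symbol is reached.

From Y → a ) C:
  - a is a terminal: add 'a' and stop
From Y → a:
  - a is a terminal: add 'a' and stop
From Y → / ):
  - '/' is a terminal: add '/' and stop

Collecting: FIRST(Y) = { '/', 'a' }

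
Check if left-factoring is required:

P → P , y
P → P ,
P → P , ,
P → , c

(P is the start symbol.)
Left-factoring is needed when two productions for the same non-terminal
share a common prefix on the right-hand side.

Productions for P:
  P → P , y
  P → P ,
  P → P , ,
  P → , c

Found common prefix 'P ,' in productions for P

Answer: Yes, P has productions with common prefix 'P ,'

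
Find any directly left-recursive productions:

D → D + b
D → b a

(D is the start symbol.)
Yes, D is left-recursive

Direct left recursion occurs when N → N α for some non-terminal N (the right-hand side begins with the left-hand side itself).

D → D + b: LEFT RECURSIVE (starts with D)
D → b a: starts with b

The grammar has direct left recursion on: D.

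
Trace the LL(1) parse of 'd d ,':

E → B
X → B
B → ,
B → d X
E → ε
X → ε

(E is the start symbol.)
LL(1) parsing maintains a stack (initially the start symbol over $) and the input. At each step: if the stack top is a terminal, match it against the current input token; if it is a non-terminal N, replace it with the RHS of M[N, lookahead] (the unique production whose predict set contains the lookahead).

Stack is shown with the top on the left.

Stack  Input    Action
----------------------
E $    d d , $  output E → B
B $    d d , $  output B → d X
d X $  d d , $  match 'd'
X $    d , $    output X → B
B $    d , $    output B → d X
d X $  d , $    match 'd'
X $    , $      output X → B
B $    , $      output B → ,
, $    , $      match ','
$      $        accept

The string is accepted.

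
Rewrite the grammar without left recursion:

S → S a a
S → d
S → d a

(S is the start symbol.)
S → d S'
S → d a S'
S' → a a S'
S' → ε

S is directly left-recursive. The standard transformation for
  A → A α₁ | ... | A α_m | β₁ | ... | β_n
is
  A  → β₁ A' | ... | β_n A'
  A' → α₁ A' | ... | α_m A' | ε

S → d becomes S → d S'
S → d a becomes S → d a S'
S → S a a becomes S' → a a S'
Add S' → ε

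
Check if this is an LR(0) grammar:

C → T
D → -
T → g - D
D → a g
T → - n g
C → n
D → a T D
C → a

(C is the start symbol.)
Augment with C' → C and build the canonical LR(0) collection (I0 = CLOSURE({[C' → . C]}), then GOTO on every symbol after a dot until no new states appear). It has 16 states:
  I0: { [C → . T], [C → . a], [C → . n], [C' → . C], [T → . - n g], [T → . g - D] }  — shift
  I1: { [T → - . n g] }  — shift
  I2: { [C' → C .] }  — accept
  I3: { [C → T .] }  — reduce
  I4: { [C → a .] }  — reduce
  I5: { [T → g . - D] }  — shift
  I6: { [C → n .] }  — reduce
  I7: { [D → . -], [D → . a T D], [D → . a g], [T → g - . D] }  — shift
  I8: { [D → - .] }  — reduce
  I9: { [T → g - D .] }  — reduce
  I10: { [D → a . T D], [D → a . g], [T → . - n g], [T → . g - D] }  — shift
  I11: { [D → . -], [D → . a T D], [D → . a g], [D → a T . D] }  — shift
  I12: { [D → a g .], [T → g . - D] }  — shift, reduce
  I13: { [D → a T D .] }  — reduce
  I14: { [T → - n . g] }  — shift
  I15: { [T → - n g .] }  — reduce

Conflict in state I12:
  Shift-reduce conflict between [D → a g .] and [T → g . - D]
So the grammar is NOT LR(0).

Answer: No. Shift-reduce conflict between [D → a g .] and [T → g . - D]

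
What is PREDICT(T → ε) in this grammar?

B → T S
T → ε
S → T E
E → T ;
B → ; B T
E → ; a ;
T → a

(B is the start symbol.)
PREDICT(T → ε) = (FIRST(RHS) \ {ε}) ∪ (FOLLOW(T) if ε ∈ FIRST(RHS), i.e. RHS ⇒* ε)
The right-hand side is ε (FIRST(ε) = { ε }), so the predict set is FOLLOW(T) = { $, ';', 'a' }
PREDICT(T → ε) = { $, ';', 'a' }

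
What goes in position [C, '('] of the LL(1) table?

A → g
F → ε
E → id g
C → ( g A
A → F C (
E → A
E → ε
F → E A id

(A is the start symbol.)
To find M[C, '('], we find productions for C where '(' is in the predict set (PREDICT(N → α) = (FIRST(α) \ {ε}) ∪ (FOLLOW(N) if α ⇒* ε)).

C → ( g A: PREDICT = { '(' }
  '(' is in predict set, so this production goes in M[C, '(']

M[C, '('] = C → ( g A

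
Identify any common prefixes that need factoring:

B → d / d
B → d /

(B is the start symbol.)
Yes, B has productions with common prefix 'd /'

Left-factoring is needed when two productions for the same non-terminal
share a common prefix on the right-hand side.

Productions for B:
  B → d / d
  B → d /

Found common prefix 'd /' in productions for B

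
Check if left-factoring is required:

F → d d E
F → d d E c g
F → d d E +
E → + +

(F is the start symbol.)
Yes, F has productions with common prefix 'd d E'

Left-factoring is needed when two productions for the same non-terminal
share a common prefix on the right-hand side.

Productions for F:
  F → d d E
  F → d d E c g
  F → d d E +

Found common prefix 'd d E' in productions for F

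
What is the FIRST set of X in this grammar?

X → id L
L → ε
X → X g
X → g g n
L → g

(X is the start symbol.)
To compute FIRST(X), examine every production with X on the left-hand side, reading each right-hand side left to right until a non-nullable symbol is reached.

From X → id L:
  - id is a terminal: add 'id' and stop
From X → X g:
  - X is the symbol being defined: contributes nothing new
    X is not nullable, so stop
From X → g g n:
  - g is a terminal: add 'g' and stop

Collecting: FIRST(X) = { 'g', 'id' }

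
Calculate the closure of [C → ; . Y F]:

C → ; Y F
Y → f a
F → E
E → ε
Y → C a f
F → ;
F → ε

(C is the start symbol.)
{ [C → . ; Y F], [C → ; . Y F], [Y → . C a f], [Y → . f a] }

Start with: [C → ; . Y F]
  [C → ; . Y F] has the dot before Y: add [Y → . f a], [Y → . C a f]
  [Y → . C a f] has the dot before C: add [C → . ; Y F]
No further items can be added.

CLOSURE = { [C → . ; Y F], [C → ; . Y F], [Y → . C a f], [Y → . f a] }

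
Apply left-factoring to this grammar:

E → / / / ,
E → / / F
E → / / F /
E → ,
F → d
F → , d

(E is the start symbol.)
Left-factoring transforms A → αβ₁ | αβ₂ into A → αA' and A' → β₁ | β₂
(α is the longest common prefix among the alternatives). Repeat until
no nonterminal has two alternatives with a common prefix.

Round 1: E has alternatives sharing prefix '/ /'. Introduce E': E → / / E'
  Add: E' → / ,
  Add: E' → F
  Add: E' → F /

Round 2: E' has alternatives sharing prefix 'F'. Introduce E'': E' → F E''
  Add: E'' → ε
  Add: E'' → /

No remaining common prefixes — done.

Resulting grammar:
E → / / E'
E' → / ,
E' → F E''
E'' → ε
E'' → /
E → ,
F → d
F → , d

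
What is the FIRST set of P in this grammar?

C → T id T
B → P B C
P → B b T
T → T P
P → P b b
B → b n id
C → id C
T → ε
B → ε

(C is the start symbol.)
{ 'b' }

To compute FIRST(P), examine every production with P on the left-hand side, reading each right-hand side left to right until a non-nullable symbol is reached.

FIRST sets of the other non-terminals involved (by the same procedure, iterated to a fixed point):
  FIRST(B) = { 'b', ε }

From P → B b T:
  - B is a non-terminal: add FIRST(B) \ {ε} = { 'b' }
    B is nullable, so continue to the next symbol
  - b is a terminal: add 'b' and stop
From P → P b b:
  - P is the symbol being defined: contributes nothing new
    P is not nullable, so stop

Collecting: FIRST(P) = { 'b' }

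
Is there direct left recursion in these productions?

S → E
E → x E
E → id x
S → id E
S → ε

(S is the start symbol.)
S → E: starts with E
E → x E: starts with x
E → id x: starts with id
S → id E: starts with id
S → ε: starts with ε

No direct left recursion found.

Answer: No direct left recursion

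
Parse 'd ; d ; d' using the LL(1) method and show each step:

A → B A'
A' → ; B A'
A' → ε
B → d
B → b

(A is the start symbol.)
LL(1) parsing maintains a stack (initially the start symbol over $) and the input. At each step: if the stack top is a terminal, match it against the current input token; if it is a non-terminal N, replace it with the RHS of M[N, lookahead] (the unique production whose predict set contains the lookahead).

Stack is shown with the top on the left.

Stack     Input        Action
-----------------------------
A $       d ; d ; d $  output A → B A'
B A' $    d ; d ; d $  output B → d
d A' $    d ; d ; d $  match 'd'
A' $      ; d ; d $    output A' → ; B A'
; B A' $  ; d ; d $    match ';'
B A' $    d ; d $      output B → d
d A' $    d ; d $      match 'd'
A' $      ; d $        output A' → ; B A'
; B A' $  ; d $        match ';'
B A' $    d $          output B → d
d A' $    d $          match 'd'
A' $      $            output A' → ε
$         $            accept

The string is accepted.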